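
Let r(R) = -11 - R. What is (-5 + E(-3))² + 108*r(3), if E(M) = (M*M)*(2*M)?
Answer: 1969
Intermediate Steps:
E(M) = 2*M³ (E(M) = M²*(2*M) = 2*M³)
(-5 + E(-3))² + 108*r(3) = (-5 + 2*(-3)³)² + 108*(-11 - 1*3) = (-5 + 2*(-27))² + 108*(-11 - 3) = (-5 - 54)² + 108*(-14) = (-59)² - 1512 = 3481 - 1512 = 1969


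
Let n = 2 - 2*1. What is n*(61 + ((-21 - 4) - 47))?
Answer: 0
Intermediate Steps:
n = 0 (n = 2 - 2 = 0)
n*(61 + ((-21 - 4) - 47)) = 0*(61 + ((-21 - 4) - 47)) = 0*(61 + (-25 - 47)) = 0*(61 - 72) = 0*(-11) = 0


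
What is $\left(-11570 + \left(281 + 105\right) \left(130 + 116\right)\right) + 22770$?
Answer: $106156$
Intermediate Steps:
$\left(-11570 + \left(281 + 105\right) \left(130 + 116\right)\right) + 22770 = \left(-11570 + 386 \cdot 246\right) + 22770 = \left(-11570 + 94956\right) + 22770 = 83386 + 22770 = 106156$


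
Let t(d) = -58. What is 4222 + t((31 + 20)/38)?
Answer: 4164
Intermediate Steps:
4222 + t((31 + 20)/38) = 4222 - 58 = 4164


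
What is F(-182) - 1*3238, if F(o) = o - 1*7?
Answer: -3427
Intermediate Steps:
F(o) = -7 + o (F(o) = o - 7 = -7 + o)
F(-182) - 1*3238 = (-7 - 182) - 1*3238 = -189 - 3238 = -3427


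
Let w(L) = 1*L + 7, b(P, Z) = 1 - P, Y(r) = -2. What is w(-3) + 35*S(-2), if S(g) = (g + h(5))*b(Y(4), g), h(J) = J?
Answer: 319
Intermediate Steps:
S(g) = 15 + 3*g (S(g) = (g + 5)*(1 - 1*(-2)) = (5 + g)*(1 + 2) = (5 + g)*3 = 15 + 3*g)
w(L) = 7 + L (w(L) = L + 7 = 7 + L)
w(-3) + 35*S(-2) = (7 - 3) + 35*(15 + 3*(-2)) = 4 + 35*(15 - 6) = 4 + 35*9 = 4 + 315 = 319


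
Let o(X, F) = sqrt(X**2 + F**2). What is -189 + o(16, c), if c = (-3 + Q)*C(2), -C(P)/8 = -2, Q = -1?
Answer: -189 + 16*sqrt(17) ≈ -123.03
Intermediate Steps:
C(P) = 16 (C(P) = -8*(-2) = 16)
c = -64 (c = (-3 - 1)*16 = -4*16 = -64)
o(X, F) = sqrt(F**2 + X**2)
-189 + o(16, c) = -189 + sqrt((-64)**2 + 16**2) = -189 + sqrt(4096 + 256) = -189 + sqrt(4352) = -189 + 16*sqrt(17)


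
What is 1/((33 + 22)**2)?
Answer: 1/3025 ≈ 0.00033058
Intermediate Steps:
1/((33 + 22)**2) = 1/(55**2) = 1/3025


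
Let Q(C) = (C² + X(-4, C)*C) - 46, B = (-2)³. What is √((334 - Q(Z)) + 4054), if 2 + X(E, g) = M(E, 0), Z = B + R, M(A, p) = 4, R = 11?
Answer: 3*√491 ≈ 66.476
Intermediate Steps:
B = -8
Z = 3 (Z = -8 + 11 = 3)
X(E, g) = 2 (X(E, g) = -2 + 4 = 2)
Q(C) = -46 + C² + 2*C (Q(C) = (C² + 2*C) - 46 = -46 + C² + 2*C)
√((334 - Q(Z)) + 4054) = √((334 - (-46 + 3² + 2*3)) + 4054) = √((334 - (-46 + 9 + 6)) + 4054) = √((334 - 1*(-31)) + 4054) = √((334 + 31) + 4054) = √(365 + 4054) = √4419 = 3*√491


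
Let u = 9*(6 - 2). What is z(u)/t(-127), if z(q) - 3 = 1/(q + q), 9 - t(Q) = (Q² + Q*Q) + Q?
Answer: -217/2312784 ≈ -9.3826e-5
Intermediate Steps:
t(Q) = 9 - Q - 2*Q² (t(Q) = 9 - ((Q² + Q*Q) + Q) = 9 - ((Q² + Q²) + Q) = 9 - (2*Q² + Q) = 9 - (Q + 2*Q²) = 9 + (-Q - 2*Q²) = 9 - Q - 2*Q²)
u = 36 (u = 9*4 = 36)
z(q) = 3 + 1/(2*q) (z(q) = 3 + 1/(q + q) = 3 + 1/(2*q))
z(u)/t(-127) = (3 + (½)/36)/(9 - 1*(-127) - 2*(-127)²) = (3 + (½)*(1/36))/(9 + 127 - 2*16129) = (3 + 1/72)/(9 + 127 - 32258) = (217/72)/(-32122) = (217/72)*(-1/32122) = -217/2312784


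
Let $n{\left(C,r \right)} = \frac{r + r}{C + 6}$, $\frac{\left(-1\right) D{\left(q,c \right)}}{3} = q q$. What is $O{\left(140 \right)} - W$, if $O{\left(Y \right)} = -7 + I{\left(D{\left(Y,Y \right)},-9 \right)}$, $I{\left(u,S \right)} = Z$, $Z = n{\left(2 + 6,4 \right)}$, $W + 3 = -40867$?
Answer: $\frac{286045}{7} \approx 40864.0$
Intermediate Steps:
$W = -40870$ ($W = -3 - 40867 = -40870$)
$D{\left(q,c \right)} = - 3 q^{2}$ ($D{\left(q,c \right)} = - 3 q q = - 3 q^{2}$)
$n{\left(C,r \right)} = \frac{2 r}{6 + C}$
$Z = \frac{4}{7}$ ($Z = 2 \cdot 4 \frac{1}{6 + \left(2 + 6\right)} = 2 \cdot 4 \frac{1}{6 + 8} = 2 \cdot 4 \cdot \frac{1}{14} = \frac{4}{7} \approx 0.57143$)
$I{\left(u,S \right)} = \frac{4}{7}$
$O{\left(Y \right)} = - \frac{45}{7}$ ($O{\left(Y \right)} = -7 + \frac{4}{7} = - \frac{45}{7}$)
$O{\left(140 \right)} - W = - \frac{45}{7} - -40870 = - \frac{45}{7} + 40870 = \frac{286045}{7}$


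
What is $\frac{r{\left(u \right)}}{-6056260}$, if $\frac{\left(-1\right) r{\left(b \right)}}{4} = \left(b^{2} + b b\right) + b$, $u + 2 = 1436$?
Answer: $\frac{17214}{6335} \approx 2.7173$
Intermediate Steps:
$u = 1434$ ($u = -2 + 1436 = 1434$)
$r{\left(b \right)} = - 8 b^{2} - 4 b$ ($r{\left(b \right)} = - 4 \left(\left(b^{2} + b b\right) + b\right) = - 4 \left(\left(b^{2} + b^{2}\right) + b\right) = - 4 \left(2 b^{2} + b\right) = - 4 \left(b + 2 b^{2}\right) = - 8 b^{2} - 4 b$)
$\frac{r{\left(u \right)}}{-6056260} = \frac{\left(-4\right) 1434 \left(1 + 2 \cdot 1434\right)}{-6056260} = \left(-4\right) 1434 \left(1 + 2868\right) \left(- \frac{1}{6056260}\right) = \left(-4\right) 1434 \cdot 2869 \left(- \frac{1}{6056260}\right) = \left(-16456584\right) \left(- \frac{1}{6056260}\right) = \frac{17214}{6335}$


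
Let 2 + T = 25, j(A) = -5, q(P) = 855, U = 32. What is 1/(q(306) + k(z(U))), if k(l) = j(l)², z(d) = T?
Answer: 1/880 ≈ 0.0011364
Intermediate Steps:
T = 23 (T = -2 + 25 = 23)
z(d) = 23
k(l) = 25 (k(l) = (-5)² = 25)
1/(q(306) + k(z(U))) = 1/(855 + 25) = 1/880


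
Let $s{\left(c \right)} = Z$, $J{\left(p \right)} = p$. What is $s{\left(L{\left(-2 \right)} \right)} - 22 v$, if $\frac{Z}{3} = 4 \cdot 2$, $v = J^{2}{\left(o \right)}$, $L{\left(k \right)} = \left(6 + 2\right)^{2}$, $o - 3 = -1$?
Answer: $-64$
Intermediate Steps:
$o = 2$ ($o = 3 - 1 = 2$)
$L{\left(k \right)} = 64$ ($L{\left(k \right)} = 8^{2} = 64$)
$v = 4$ ($v = 2^{2} = 4$)
$Z = 24$ ($Z = 3 \cdot 4 \cdot 2 = 3 \cdot 8 = 24$)
$s{\left(c \right)} = 24$
$s{\left(L{\left(-2 \right)} \right)} - 22 v = 24 - 88 = -64$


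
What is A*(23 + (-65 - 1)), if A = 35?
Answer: -1505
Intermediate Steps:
A*(23 + (-65 - 1)) = 35*(23 + (-65 - 1)) = 35*(23 - 66) = 35*(-43) = -1505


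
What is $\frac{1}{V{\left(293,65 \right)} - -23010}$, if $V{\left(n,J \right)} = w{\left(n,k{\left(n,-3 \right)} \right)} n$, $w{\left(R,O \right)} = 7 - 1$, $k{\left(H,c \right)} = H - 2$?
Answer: $\frac{1}{24768} \approx 4.0375 \cdot 10^{-5}$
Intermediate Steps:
$k{\left(H,c \right)} = -2 + H$ ($k{\left(H,c \right)} = H - 2 = -2 + H$)
$w{\left(R,O \right)} = 6$
$V{\left(n,J \right)} = 6 n$
$\frac{1}{V{\left(293,65 \right)} - -23010} = \frac{1}{6 \cdot 293 - -23010} = \frac{1}{1758 + 23010} = \frac{1}{24768}$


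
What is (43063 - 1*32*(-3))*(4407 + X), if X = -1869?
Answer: 109537542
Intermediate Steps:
(43063 - 1*32*(-3))*(4407 + X) = (43063 - 1*32*(-3))*(4407 - 1869) = (43063 - 32*(-3))*2538 = (43063 + 96)*2538 = 43159*2538 = 109537542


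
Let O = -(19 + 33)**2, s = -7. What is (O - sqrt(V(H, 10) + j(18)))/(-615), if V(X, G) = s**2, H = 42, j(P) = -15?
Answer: 2704/615 + sqrt(34)/615 ≈ 4.4062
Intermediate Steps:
V(X, G) = 49 (V(X, G) = (-7)**2 = 49)
O = -2704 (O = -1*52**2 = -1*2704 = -2704)
(O - sqrt(V(H, 10) + j(18)))/(-615) = (-2704 - sqrt(49 - 15))/(-615) = (-2704 - sqrt(34))*(-1/615) = 2704/615 + sqrt(34)/615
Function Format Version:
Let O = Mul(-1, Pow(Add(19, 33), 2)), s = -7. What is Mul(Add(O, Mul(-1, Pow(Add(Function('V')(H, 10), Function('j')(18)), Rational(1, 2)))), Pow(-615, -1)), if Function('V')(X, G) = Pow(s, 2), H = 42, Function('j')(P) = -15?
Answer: Add(Rational(2704, 615), Mul(Rational(1, 615), Pow(34, Rational(1, 2)))) ≈ 4.4062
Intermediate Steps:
Function('V')(X, G) = 49 (Function('V')(X, G) = Pow(-7, 2) = 49)
O = -2704 (O = Mul(-1, Pow(52, 2)) = Mul(-1, 2704) = -2704)
Mul(Add(O, Mul(-1, Pow(Add(Function('V')(H, 10), Function('j')(18)), Rational(1, 2)))), Pow(-615, -1)) = Mul(Add(-2704, Mul(-1, Pow(Add(49, -15), Rational(1, 2)))), Pow(-615, -1)) = Mul(Add(-2704, Mul(-1, Pow(34, Rational(1, 2)))), Rational(-1, 615)) = Add(Rational(2704, 615), Mul(Rational(1, 615), Pow(34, Rational(1, 2))))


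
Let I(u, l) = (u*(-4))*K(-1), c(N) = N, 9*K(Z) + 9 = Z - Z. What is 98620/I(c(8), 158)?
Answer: 24655/8 ≈ 3081.9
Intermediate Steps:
K(Z) = -1 (K(Z) = -1 + (Z - Z)/9 = -1 + (⅑)*0 = -1 + 0 = -1)
I(u, l) = 4*u (I(u, l) = (u*(-4))*(-1) = -4*u*(-1) = 4*u)
98620/I(c(8), 158) = 98620/((4*8)) = 98620/32 = 98620*(1/32) = 24655/8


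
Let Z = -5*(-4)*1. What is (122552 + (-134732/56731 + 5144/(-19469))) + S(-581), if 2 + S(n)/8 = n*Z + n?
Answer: 27529957353020/1104495839 ≈ 24925.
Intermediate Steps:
Z = 20 (Z = 20*1 = 20)
S(n) = -16 + 168*n (S(n) = -16 + 8*(n*20 + n) = -16 + 8*(20*n + n) = -16 + 8*(21*n) = -16 + 168*n)
(122552 + (-134732/56731 + 5144/(-19469))) + S(-581) = (122552 + (-134732/56731 + 5144/(-19469))) + (-16 + 168*(-581)) = (122552 + (-134732*1/56731 + 5144*(-1/19469))) + (-16 - 97608) = (122552 + (-134732/56731 - 5144/19469)) - 97624 = (122552 - 2914921572/1104495839) - 97624 = 135355259139556/1104495839 - 97624 = 27529957353020/1104495839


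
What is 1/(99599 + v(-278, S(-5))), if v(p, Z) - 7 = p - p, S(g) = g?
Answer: 1/99606 ≈ 1.0040e-5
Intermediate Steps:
v(p, Z) = 7 (v(p, Z) = 7 + (p - p) = 7 + 0 = 7)
1/(99599 + v(-278, S(-5))) = 1/(99599 + 7) = 1/99606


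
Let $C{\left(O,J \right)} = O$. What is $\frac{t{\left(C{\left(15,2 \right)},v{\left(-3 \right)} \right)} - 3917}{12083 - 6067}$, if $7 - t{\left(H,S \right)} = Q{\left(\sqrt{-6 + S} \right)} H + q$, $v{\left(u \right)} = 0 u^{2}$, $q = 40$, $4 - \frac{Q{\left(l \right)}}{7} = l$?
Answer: $- \frac{2185}{3008} + \frac{105 i \sqrt{6}}{6016} \approx -0.7264 + 0.042752 i$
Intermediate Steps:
$Q{\left(l \right)} = 28 - 7 l$
$v{\left(u \right)} = 0$
$t{\left(H,S \right)} = -33 - H \left(28 - 7 \sqrt{-6 + S}\right)$ ($t{\left(H,S \right)} = 7 - \left(\left(28 - 7 \sqrt{-6 + S}\right) H + 40\right) = 7 - \left(H \left(28 - 7 \sqrt{-6 + S}\right) + 40\right) = 7 - \left(40 + H \left(28 - 7 \sqrt{-6 + S}\right)\right) = -33 - H \left(28 - 7 \sqrt{-6 + S}\right)$)
$\frac{t{\left(C{\left(15,2 \right)},v{\left(-3 \right)} \right)} - 3917}{12083 - 6067} = \frac{\left(-33 + 7 \cdot 15 \left(-4 + \sqrt{-6 + 0}\right)\right) - 3917}{12083 - 6067} = \frac{\left(-33 + 7 \cdot 15 \left(-4 + \sqrt{-6}\right)\right) - 3917}{6016} = \left(\left(-33 + 7 \cdot 15 \left(-4 + i \sqrt{6}\right)\right) - 3917\right) \frac{1}{6016} = \left(\left(-33 - \left(420 - 105 i \sqrt{6}\right)\right) - 3917\right) \frac{1}{6016} = \left(\left(-453 + 105 i \sqrt{6}\right) - 3917\right) \frac{1}{6016} = \left(-4370 + 105 i \sqrt{6}\right) \frac{1}{6016} = - \frac{2185}{3008} + \frac{105 i \sqrt{6}}{6016}$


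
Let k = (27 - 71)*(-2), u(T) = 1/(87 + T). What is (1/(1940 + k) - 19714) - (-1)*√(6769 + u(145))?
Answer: -39979991/2028 + √91083722/116 ≈ -19632.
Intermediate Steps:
k = 88 (k = -44*(-2) = 88)
(1/(1940 + k) - 19714) - (-1)*√(6769 + u(145)) = (1/(1940 + 88) - 19714) - (-1)*√(6769 + 1/(87 + 145)) = (1/2028 - 19714) - (-1)*√(6769 + 1/232) = -39979991/2028 - (-1)*√(1570409/232) = -39979991/2028 - (-1)*√91083722/116 = -39979991/2028 + √91083722/116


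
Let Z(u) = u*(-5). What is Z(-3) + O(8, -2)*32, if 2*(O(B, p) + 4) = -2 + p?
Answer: -177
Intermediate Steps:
O(B, p) = -5 + p/2 (O(B, p) = -4 + (-2 + p)/2 = -4 + (-1 + p/2) = -5 + p/2)
Z(u) = -5*u
Z(-3) + O(8, -2)*32 = -5*(-3) + (-5 + (1/2)*(-2))*32 = 15 + (-5 - 1)*32 = 15 - 6*32 = 15 - 192 = -177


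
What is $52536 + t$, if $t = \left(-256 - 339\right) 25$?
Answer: $37661$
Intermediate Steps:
$t = -14875$ ($t = \left(-595\right) 25 = -14875$)
$52536 + t = 52536 - 14875 = 37661$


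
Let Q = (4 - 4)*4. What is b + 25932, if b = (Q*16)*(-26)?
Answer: 25932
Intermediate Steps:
Q = 0 (Q = 0*4 = 0)
b = 0 (b = (0*16)*(-26) = 0*(-26) = 0)
b + 25932 = 0 + 25932 = 25932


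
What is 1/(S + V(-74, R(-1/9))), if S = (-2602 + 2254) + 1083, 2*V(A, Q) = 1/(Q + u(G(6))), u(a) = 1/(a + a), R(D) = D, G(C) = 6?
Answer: 1/717 ≈ 0.0013947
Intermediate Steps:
u(a) = 1/(2*a)
V(A, Q) = 1/(2*(1/12 + Q)) (V(A, Q) = 1/(2*(Q + (½)/6)) = 1/(2*(Q + (½)*(⅙))) = 1/(2*(Q + 1/12)) = 1/(2*(1/12 + Q)))
S = 735 (S = -348 + 1083 = 735)
1/(S + V(-74, R(-1/9))) = 1/(735 + 6/(1 + 12*(-1/9))) = 1/(735 + 6/(1 + 12*(-1*⅑))) = 1/(735 + 6/(1 + 12*(-⅑))) = 1/(735 + 6/(1 - 4/3)) = 1/(735 + 6/(-⅓)) = 1/(735 + 6*(-3)) = 1/(735 - 18) = 1/717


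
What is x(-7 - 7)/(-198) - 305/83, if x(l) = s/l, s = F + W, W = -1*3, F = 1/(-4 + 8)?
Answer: -307523/83664 ≈ -3.6757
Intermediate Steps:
F = ¼ (F = 1/4 = ¼ ≈ 0.25000)
W = -3
s = -11/4 (s = ¼ - 3 = -11/4 ≈ -2.7500)
x(l) = -11/(4*l)
x(-7 - 7)/(-198) - 305/83 = -11/(4*(-7 - 7))/(-198) - 305/83 = -11/4/(-14)*(-1/198) - 305*1/83 = -11/4*(-1/14)*(-1/198) - 305/83 = (11/56)*(-1/198) - 305/83 = -1/1008 - 305/83 = -307523/83664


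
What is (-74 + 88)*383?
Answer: 5362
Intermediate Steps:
(-74 + 88)*383 = 14*383 = 5362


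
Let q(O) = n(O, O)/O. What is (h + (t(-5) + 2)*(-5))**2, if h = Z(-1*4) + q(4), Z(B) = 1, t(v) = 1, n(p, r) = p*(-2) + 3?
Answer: 3721/16 ≈ 232.56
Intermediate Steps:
n(p, r) = 3 - 2*p (n(p, r) = -2*p + 3 = 3 - 2*p)
q(O) = (3 - 2*O)/O
h = -1/4 (h = 1 + (-2 + 3/4) = 1 - 5/4 = -1/4 ≈ -0.25000)
(h + (t(-5) + 2)*(-5))**2 = (-1/4 + (1 + 2)*(-5))**2 = (-1/4 + 3*(-5))**2 = (-1/4 - 15)**2 = (-61/4)**2 = 3721/16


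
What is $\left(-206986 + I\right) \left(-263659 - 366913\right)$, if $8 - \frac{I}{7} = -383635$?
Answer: $-1562882160580$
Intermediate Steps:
$I = 2685501$ ($I = 56 - -2685445 = 56 + 2685445 = 2685501$)
$\left(-206986 + I\right) \left(-263659 - 366913\right) = \left(-206986 + 2685501\right) \left(-263659 - 366913\right) = 2478515 \left(-630572\right) = -1562882160580$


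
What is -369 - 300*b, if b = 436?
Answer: -131169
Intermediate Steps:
-369 - 300*b = -369 - 300*436 = -369 - 130800 = -131169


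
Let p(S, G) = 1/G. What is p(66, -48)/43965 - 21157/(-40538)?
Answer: 22323999851/42774076080 ≈ 0.52190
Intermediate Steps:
p(66, -48)/43965 - 21157/(-40538) = 1/(-48*43965) - 21157/(-40538) = -1/48*1/43965 - 21157*(-1/40538) = -1/2110320 + 21157/40538 = 22323999851/42774076080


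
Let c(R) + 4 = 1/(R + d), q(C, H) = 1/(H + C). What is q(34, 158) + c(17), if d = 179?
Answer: -37535/9408 ≈ -3.9897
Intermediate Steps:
q(C, H) = 1/(C + H)
c(R) = -4 + 1/(179 + R) (c(R) = -4 + 1/(R + 179) = -4 + 1/(179 + R))
q(34, 158) + c(17) = 1/(34 + 158) + (-715 - 4*17)/(179 + 17) = 1/192 + (-715 - 68)/196 = 1/192 + (1/196)*(-783) = 1/192 - 783/196 = -37535/9408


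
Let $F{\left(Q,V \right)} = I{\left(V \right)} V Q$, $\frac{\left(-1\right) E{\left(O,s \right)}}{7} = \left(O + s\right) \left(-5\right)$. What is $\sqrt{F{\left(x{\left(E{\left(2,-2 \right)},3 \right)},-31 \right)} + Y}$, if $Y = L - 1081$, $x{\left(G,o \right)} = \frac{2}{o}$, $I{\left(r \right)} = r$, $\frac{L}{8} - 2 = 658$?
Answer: $\frac{\sqrt{43557}}{3} \approx 69.568$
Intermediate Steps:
$L = 5280$ ($L = 16 + 8 \cdot 658 = 16 + 5264 = 5280$)
$E{\left(O,s \right)} = 35 O + 35 s$ ($E{\left(O,s \right)} = - 7 \left(O + s\right) \left(-5\right) = - 7 \left(- 5 O - 5 s\right) = 35 O + 35 s$)
$Y = 4199$ ($Y = 5280 - 1081 = 4199$)
$F{\left(Q,V \right)} = Q V^{2}$ ($F{\left(Q,V \right)} = V V Q = V^{2} Q = Q V^{2}$)
$\sqrt{F{\left(x{\left(E{\left(2,-2 \right)},3 \right)},-31 \right)} + Y} = \sqrt{\frac{2}{3} \left(-31\right)^{2} + 4199} = \sqrt{2 \cdot \frac{1}{3} \cdot 961 + 4199} = \sqrt{\frac{2}{3} \cdot 961 + 4199} = \sqrt{\frac{1922}{3} + 4199} = \sqrt{\frac{14519}{3}} = \frac{\sqrt{43557}}{3}$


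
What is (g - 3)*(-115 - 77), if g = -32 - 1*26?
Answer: 11712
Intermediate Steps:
g = -58 (g = -32 - 26 = -58)
(g - 3)*(-115 - 77) = (-58 - 3)*(-115 - 77) = -61*(-192) = 11712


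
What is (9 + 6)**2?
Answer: 225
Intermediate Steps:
(9 + 6)**2 = 15**2 = 225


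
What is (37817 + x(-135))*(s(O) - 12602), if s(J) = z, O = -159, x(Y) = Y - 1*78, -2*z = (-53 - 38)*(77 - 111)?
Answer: -532058996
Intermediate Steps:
z = -1547 (z = -(-53 - 38)*(77 - 111)/2 = -(-91)*(-34)/2 = -½*3094 = -1547)
x(Y) = -78 + Y (x(Y) = Y - 78 = -78 + Y)
s(J) = -1547
(37817 + x(-135))*(s(O) - 12602) = (37817 + (-78 - 135))*(-1547 - 12602) = (37817 - 213)*(-14149) = 37604*(-14149) = -532058996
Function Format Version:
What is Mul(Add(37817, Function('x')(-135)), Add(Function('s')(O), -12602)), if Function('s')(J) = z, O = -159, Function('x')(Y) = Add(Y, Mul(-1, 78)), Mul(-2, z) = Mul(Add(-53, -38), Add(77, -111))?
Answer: -532058996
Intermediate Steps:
z = -1547 (z = Mul(Rational(-1, 2), Mul(Add(-53, -38), Add(77, -111))) = Mul(Rational(-1, 2), Mul(-91, -34)) = Mul(Rational(-1, 2), 3094) = -1547)
Function('x')(Y) = Add(-78, Y) (Function('x')(Y) = Add(Y, -78) = Add(-78, Y))
Function('s')(J) = -1547
Mul(Add(37817, Function('x')(-135)), Add(Function('s')(O), -12602)) = Mul(Add(37817, Add(-78, -135)), Add(-1547, -12602)) = Mul(Add(37817, -213), -14149) = Mul(37604, -14149) = -532058996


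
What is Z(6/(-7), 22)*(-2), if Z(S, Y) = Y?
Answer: -44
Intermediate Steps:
Z(6/(-7), 22)*(-2) = 22*(-2) = -44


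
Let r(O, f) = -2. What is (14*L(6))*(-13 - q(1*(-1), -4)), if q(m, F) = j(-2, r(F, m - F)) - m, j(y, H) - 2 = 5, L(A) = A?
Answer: -1764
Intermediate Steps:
j(y, H) = 7 (j(y, H) = 2 + 5 = 7)
q(m, F) = 7 - m
(14*L(6))*(-13 - q(1*(-1), -4)) = (14*6)*(-13 - (7 - (-1))) = 84*(-13 - (7 - 1*(-1))) = 84*(-13 - (7 + 1)) = 84*(-13 - 1*8) = 84*(-13 - 8) = 84*(-21) = -1764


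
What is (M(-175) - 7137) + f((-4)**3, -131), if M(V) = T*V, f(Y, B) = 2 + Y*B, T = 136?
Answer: -22551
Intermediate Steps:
f(Y, B) = 2 + B*Y
M(V) = 136*V
(M(-175) - 7137) + f((-4)**3, -131) = (136*(-175) - 7137) + (2 - 131*(-4)**3) = (-23800 - 7137) + (2 - 131*(-64)) = -30937 + (2 + 8384) = -30937 + 8386 = -22551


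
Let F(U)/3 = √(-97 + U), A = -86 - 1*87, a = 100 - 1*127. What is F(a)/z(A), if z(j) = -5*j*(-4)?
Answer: -3*I*√31/1730 ≈ -0.0096551*I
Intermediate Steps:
a = -27 (a = 100 - 127 = -27)
A = -173 (A = -86 - 87 = -173)
F(U) = 3*√(-97 + U)
z(j) = 20*j
F(a)/z(A) = (3*√(-97 - 27))/((20*(-173))) = (3*√(-124))/(-3460) = (3*(2*I*√31))*(-1/3460) = (6*I*√31)*(-1/3460) = -3*I*√31/1730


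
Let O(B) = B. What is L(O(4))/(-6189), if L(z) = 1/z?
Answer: -1/24756 ≈ -4.0394e-5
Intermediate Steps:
L(O(4))/(-6189) = 1/(4*(-6189)) = (1/4)*(-1/6189) = -1/24756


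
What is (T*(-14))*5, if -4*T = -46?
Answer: -805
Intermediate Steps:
T = 23/2 (T = -¼*(-46) = 23/2 ≈ 11.500)
(T*(-14))*5 = ((23/2)*(-14))*5 = -161*5 = -805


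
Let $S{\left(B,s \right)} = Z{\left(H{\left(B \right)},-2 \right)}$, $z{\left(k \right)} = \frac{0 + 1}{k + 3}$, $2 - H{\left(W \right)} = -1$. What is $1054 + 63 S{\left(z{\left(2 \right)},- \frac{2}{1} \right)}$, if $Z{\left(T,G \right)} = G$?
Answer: $928$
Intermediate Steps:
$H{\left(W \right)} = 3$ ($H{\left(W \right)} = 2 - -1 = 2 + 1 = 3$)
$z{\left(k \right)} = \frac{1}{3 + k}$ ($z{\left(k \right)} = 1 \frac{1}{3 + k} = \frac{1}{3 + k}$)
$S{\left(B,s \right)} = -2$
$1054 + 63 S{\left(z{\left(2 \right)},- \frac{2}{1} \right)} = 1054 + 63 \left(-2\right) = 1054 - 126 = 928$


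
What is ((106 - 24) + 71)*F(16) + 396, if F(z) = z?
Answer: 2844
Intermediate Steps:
((106 - 24) + 71)*F(16) + 396 = ((106 - 24) + 71)*16 + 396 = (82 + 71)*16 + 396 = 153*16 + 396 = 2448 + 396 = 2844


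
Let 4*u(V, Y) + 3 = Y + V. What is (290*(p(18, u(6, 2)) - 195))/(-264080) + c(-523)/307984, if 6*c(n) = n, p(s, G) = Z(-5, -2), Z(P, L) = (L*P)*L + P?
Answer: 1471977017/6099931104 ≈ 0.24131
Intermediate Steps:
Z(P, L) = P + P*L**2 (Z(P, L) = P*L**2 + P = P + P*L**2)
u(V, Y) = -3/4 + V/4 + Y/4 (u(V, Y) = -3/4 + (Y + V)/4 = -3/4 + (V + Y)/4 = -3/4 + (V/4 + Y/4) = -3/4 + V/4 + Y/4)
p(s, G) = -25 (p(s, G) = -5*(1 + (-2)**2) = -5*(1 + 4) = -5*5 = -25)
c(n) = n/6
(290*(p(18, u(6, 2)) - 195))/(-264080) + c(-523)/307984 = (290*(-25 - 195))/(-264080) + ((1/6)*(-523))/307984 = (290*(-220))*(-1/264080) - 523/6*1/307984 = -63800*(-1/264080) - 523/1847904 = 1595/6602 - 523/1847904 = 1471977017/6099931104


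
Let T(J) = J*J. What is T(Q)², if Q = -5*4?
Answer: 160000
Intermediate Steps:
Q = -20
T(J) = J²
T(Q)² = ((-20)²)² = 400² = 160000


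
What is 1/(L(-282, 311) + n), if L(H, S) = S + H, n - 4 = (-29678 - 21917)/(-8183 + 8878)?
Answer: -139/5732 ≈ -0.024250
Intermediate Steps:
n = -9763/139 (n = 4 + (-29678 - 21917)/(-8183 + 8878) = 4 - 51595/695 = 4 - 51595*1/695 = 4 - 10319/139 = -9763/139 ≈ -70.237)
L(H, S) = H + S
1/(L(-282, 311) + n) = 1/((-282 + 311) - 9763/139) = 1/(29 - 9763/139) = 1/(-5732/139) = -139/5732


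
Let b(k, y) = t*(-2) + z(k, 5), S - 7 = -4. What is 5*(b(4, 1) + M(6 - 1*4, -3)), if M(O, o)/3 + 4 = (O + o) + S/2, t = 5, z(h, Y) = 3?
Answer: -175/2 ≈ -87.500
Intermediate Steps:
S = 3 (S = 7 - 4 = 3)
M(O, o) = -15/2 + 3*O + 3*o (M(O, o) = -12 + 3*((O + o) + 3/2) = -12 + 3*(3/2 + O + o) = -12 + (9/2 + 3*O + 3*o) = -15/2 + 3*O + 3*o)
b(k, y) = -7 (b(k, y) = 5*(-2) + 3 = -10 + 3 = -7)
5*(b(4, 1) + M(6 - 1*4, -3)) = 5*(-7 + (-15/2 + 3*(6 - 1*4) + 3*(-3))) = 5*(-7 + (-15/2 + 3*(6 - 4) - 9)) = 5*(-7 + (-15/2 + 3*2 - 9)) = 5*(-7 + (-15/2 + 6 - 9)) = 5*(-7 - 21/2) = 5*(-35/2) = -175/2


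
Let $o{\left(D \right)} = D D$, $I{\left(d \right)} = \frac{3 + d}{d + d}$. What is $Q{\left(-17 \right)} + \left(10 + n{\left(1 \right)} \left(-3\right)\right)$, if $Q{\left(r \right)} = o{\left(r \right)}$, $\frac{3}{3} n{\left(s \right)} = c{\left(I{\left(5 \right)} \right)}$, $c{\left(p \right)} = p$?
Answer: $\frac{1483}{5} \approx 296.6$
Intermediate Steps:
$I{\left(d \right)} = \frac{3 + d}{2 d}$
$n{\left(s \right)} = \frac{4}{5}$ ($n{\left(s \right)} = \frac{3 + 5}{2 \cdot 5} = \frac{1}{2} \cdot \frac{1}{5} \cdot 8 = \frac{4}{5}$)
$o{\left(D \right)} = D^{2}$
$Q{\left(r \right)} = r^{2}$
$Q{\left(-17 \right)} + \left(10 + n{\left(1 \right)} \left(-3\right)\right) = \left(-17\right)^{2} + \left(10 + \frac{4}{5} \left(-3\right)\right) = 289 + \left(10 - \frac{12}{5}\right) = 289 + \frac{38}{5} = \frac{1483}{5}$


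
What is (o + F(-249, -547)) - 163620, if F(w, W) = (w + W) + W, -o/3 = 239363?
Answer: -883052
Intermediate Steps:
o = -718089 (o = -3*239363 = -718089)
F(w, W) = w + 2*W (F(w, W) = (W + w) + W = w + 2*W)
(o + F(-249, -547)) - 163620 = (-718089 + (-249 + 2*(-547))) - 163620 = (-718089 + (-249 - 1094)) - 163620 = (-718089 - 1343) - 163620 = -719432 - 163620 = -883052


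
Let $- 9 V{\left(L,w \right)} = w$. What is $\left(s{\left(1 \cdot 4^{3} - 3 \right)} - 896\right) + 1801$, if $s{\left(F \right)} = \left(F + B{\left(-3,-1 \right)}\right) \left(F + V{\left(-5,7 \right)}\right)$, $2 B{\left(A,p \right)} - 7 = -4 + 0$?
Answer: $\frac{42020}{9} \approx 4668.9$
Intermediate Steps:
$V{\left(L,w \right)} = - \frac{w}{9}$
$B{\left(A,p \right)} = \frac{3}{2}$ ($B{\left(A,p \right)} = \frac{7}{2} + \frac{-4 + 0}{2} = \frac{7}{2} + \frac{1}{2} \left(-4\right) = \frac{7}{2} - 2 = \frac{3}{2}$)
$s{\left(F \right)} = \left(- \frac{7}{9} + F\right) \left(\frac{3}{2} + F\right)$ ($s{\left(F \right)} = \left(F + \frac{3}{2}\right) \left(F - \frac{7}{9}\right) = \left(\frac{3}{2} + F\right) \left(F - \frac{7}{9}\right) = \left(\frac{3}{2} + F\right) \left(- \frac{7}{9} + F\right) = \left(- \frac{7}{9} + F\right) \left(\frac{3}{2} + F\right)$)
$\left(s{\left(1 \cdot 4^{3} - 3 \right)} - 896\right) + 1801 = \left(\left(- \frac{7}{6} + \left(1 \cdot 4^{3} - 3\right)^{2} + \frac{13 \left(1 \cdot 4^{3} - 3\right)}{18}\right) - 896\right) + 1801 = \left(\left(- \frac{7}{6} + \left(1 \cdot 64 - 3\right)^{2} + \frac{13 \left(1 \cdot 64 - 3\right)}{18}\right) - 896\right) + 1801 = \left(\left(- \frac{7}{6} + \left(64 - 3\right)^{2} + \frac{13 \left(64 - 3\right)}{18}\right) - 896\right) + 1801 = \left(\left(- \frac{7}{6} + 61^{2} + \frac{13}{18} \cdot 61\right) - 896\right) + 1801 = \left(\left(- \frac{7}{6} + 3721 + \frac{793}{18}\right) - 896\right) + 1801 = \left(\frac{33875}{9} - 896\right) + 1801 = \frac{25811}{9} + 1801 = \frac{42020}{9}$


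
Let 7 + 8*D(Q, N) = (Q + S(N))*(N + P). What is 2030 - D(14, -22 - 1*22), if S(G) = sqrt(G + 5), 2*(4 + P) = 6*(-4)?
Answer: 17087/8 + 15*I*sqrt(39)/2 ≈ 2135.9 + 46.837*I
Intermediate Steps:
P = -16 (P = -4 + (6*(-4))/2 = -4 + (1/2)*(-24) = -4 - 12 = -16)
S(G) = sqrt(5 + G)
D(Q, N) = -7/8 + (-16 + N)*(Q + sqrt(5 + N))/8 (D(Q, N) = -7/8 + ((Q + sqrt(5 + N))*(N - 16))/8 = -7/8 + ((Q + sqrt(5 + N))*(-16 + N))/8 = -7/8 + ((-16 + N)*(Q + sqrt(5 + N)))/8 = -7/8 + (-16 + N)*(Q + sqrt(5 + N))/8)
2030 - D(14, -22 - 1*22) = 2030 - (-7/8 - 2*14 - 2*sqrt(5 + (-22 - 1*22)) + (1/8)*(-22 - 1*22)*14 + (-22 - 1*22)*sqrt(5 + (-22 - 1*22))/8) = 2030 - (-7/8 - 28 - 2*sqrt(5 + (-22 - 22)) + (1/8)*(-22 - 22)*14 + (-22 - 22)*sqrt(5 + (-22 - 22))/8) = 2030 - (-7/8 - 28 - 2*sqrt(5 - 44) + (1/8)*(-44)*14 + (1/8)*(-44)*sqrt(5 - 44)) = 2030 - (-7/8 - 28 - 2*I*sqrt(39) - 77 + (1/8)*(-44)*sqrt(-39)) = 2030 - (-7/8 - 28 - 2*I*sqrt(39) - 77 + (1/8)*(-44)*(I*sqrt(39))) = 2030 - (-7/8 - 28 - 2*I*sqrt(39) - 77 - 11*I*sqrt(39)/2) = 2030 - (-847/8 - 15*I*sqrt(39)/2) = 2030 + (847/8 + 15*I*sqrt(39)/2) = 17087/8 + 15*I*sqrt(39)/2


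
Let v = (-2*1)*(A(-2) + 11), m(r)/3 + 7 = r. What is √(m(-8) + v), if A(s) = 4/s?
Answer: 3*I*√7 ≈ 7.9373*I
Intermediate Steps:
m(r) = -21 + 3*r
v = -18 (v = (-2*1)*(4/(-2) + 11) = -2*(4*(-½) + 11) = -2*(-2 + 11) = -2*9 = -18)
√(m(-8) + v) = √((-21 + 3*(-8)) - 18) = √((-21 - 24) - 18) = √(-45 - 18) = √(-63) = 3*I*√7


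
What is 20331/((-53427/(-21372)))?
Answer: 144838044/17809 ≈ 8132.9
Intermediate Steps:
20331/((-53427/(-21372))) = 20331/((-53427*(-1/21372))) = 20331/(17809/7124) = 20331*(7124/17809) = 144838044/17809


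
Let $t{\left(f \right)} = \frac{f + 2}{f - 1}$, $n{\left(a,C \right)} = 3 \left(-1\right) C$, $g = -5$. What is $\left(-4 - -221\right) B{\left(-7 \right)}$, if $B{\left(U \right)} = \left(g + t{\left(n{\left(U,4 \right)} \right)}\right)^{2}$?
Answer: $\frac{656425}{169} \approx 3884.2$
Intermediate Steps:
$n{\left(a,C \right)} = - 3 C$
$t{\left(f \right)} = \frac{2 + f}{-1 + f}$
$B{\left(U \right)} = \frac{3025}{169}$ ($B{\left(U \right)} = \left(-5 + \frac{2 - 12}{-1 - 12}\right)^{2} = \left(-5 + \frac{1}{-13} \left(-10\right)\right)^{2} = \left(-5 - - \frac{10}{13}\right)^{2} = \left(-5 + \frac{10}{13}\right)^{2} = \left(- \frac{55}{13}\right)^{2} = \frac{3025}{169}$)
$\left(-4 - -221\right) B{\left(-7 \right)} = \left(-4 - -221\right) \frac{3025}{169} = \left(-4 + 221\right) \frac{3025}{169} = 217 \cdot \frac{3025}{169} = \frac{656425}{169}$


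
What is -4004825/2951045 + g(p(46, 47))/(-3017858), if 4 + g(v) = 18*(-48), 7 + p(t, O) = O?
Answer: -1208343165779/890583476161 ≈ -1.3568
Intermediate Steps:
p(t, O) = -7 + O
g(v) = -868 (g(v) = -4 + 18*(-48) = -4 - 864 = -868)
-4004825/2951045 + g(p(46, 47))/(-3017858) = -4004825/2951045 - 868/(-3017858) = -4004825*1/2951045 - 868*(-1/3017858) = -800965/590209 + 434/1508929 = -1208343165779/890583476161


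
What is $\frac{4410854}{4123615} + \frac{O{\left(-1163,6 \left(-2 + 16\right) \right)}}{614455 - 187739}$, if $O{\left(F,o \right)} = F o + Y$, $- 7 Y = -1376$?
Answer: $\frac{2590259636607}{3079321872095} \approx 0.84118$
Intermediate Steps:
$Y = \frac{1376}{7}$ ($Y = \left(- \frac{1}{7}\right) \left(-1376\right) = \frac{1376}{7} \approx 196.57$)
$O{\left(F,o \right)} = \frac{1376}{7} + F o$ ($O{\left(F,o \right)} = F o + \frac{1376}{7} = \frac{1376}{7} + F o$)
$\frac{4410854}{4123615} + \frac{O{\left(-1163,6 \left(-2 + 16\right) \right)}}{614455 - 187739} = \frac{4410854}{4123615} + \frac{\frac{1376}{7} - 1163 \cdot 6 \left(-2 + 16\right)}{614455 - 187739} = 4410854 \cdot \frac{1}{4123615} + \frac{\frac{1376}{7} - 1163 \cdot 6 \cdot 14}{614455 - 187739} = \frac{4410854}{4123615} + \frac{\frac{1376}{7} - 97692}{426716} = \frac{4410854}{4123615} + \left(\frac{1376}{7} - 97692\right) \frac{1}{426716} = \frac{4410854}{4123615} - \frac{170617}{746753} = \frac{2590259636607}{3079321872095}$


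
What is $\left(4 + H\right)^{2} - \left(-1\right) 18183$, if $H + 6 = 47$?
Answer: $20208$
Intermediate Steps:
$H = 41$ ($H = -6 + 47 = 41$)
$\left(4 + H\right)^{2} - \left(-1\right) 18183 = \left(4 + 41\right)^{2} - \left(-1\right) 18183 = 45^{2} - -18183 = 2025 + 18183 = 20208$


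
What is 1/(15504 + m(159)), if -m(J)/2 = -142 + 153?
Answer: 1/15482 ≈ 6.4591e-5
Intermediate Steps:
m(J) = -22 (m(J) = -2*(-142 + 153) = -2*11 = -22)
1/(15504 + m(159)) = 1/(15504 - 22) = 1/15482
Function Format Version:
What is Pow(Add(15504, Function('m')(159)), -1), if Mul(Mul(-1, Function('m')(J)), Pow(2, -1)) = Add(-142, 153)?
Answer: Rational(1, 15482) ≈ 6.4591e-5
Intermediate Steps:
Function('m')(J) = -22 (Function('m')(J) = Mul(-2, Add(-142, 153)) = Mul(-2, 11) = -22)
Pow(Add(15504, Function('m')(159)), -1) = Pow(Add(15504, -22), -1) = Pow(15482, -1) = Rational(1, 15482)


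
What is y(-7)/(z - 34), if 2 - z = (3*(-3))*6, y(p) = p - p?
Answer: 0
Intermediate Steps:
y(p) = 0
z = 56 (z = 2 - 3*(-3)*6 = 2 - (-9)*6 = 2 - 1*(-54) = 2 + 54 = 56)
y(-7)/(z - 34) = 0/(56 - 34) = 0/22 = 0*(1/22) = 0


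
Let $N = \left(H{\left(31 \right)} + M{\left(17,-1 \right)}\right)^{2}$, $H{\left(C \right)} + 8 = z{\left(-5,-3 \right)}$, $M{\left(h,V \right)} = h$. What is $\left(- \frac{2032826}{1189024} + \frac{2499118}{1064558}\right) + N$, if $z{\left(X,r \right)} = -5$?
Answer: $\frac{5265002570549}{316446252848} \approx 16.638$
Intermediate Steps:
$H{\left(C \right)} = -13$ ($H{\left(C \right)} = -8 - 5 = -13$)
$N = 16$ ($N = \left(-13 + 17\right)^{2} = 4^{2} = 16$)
$\left(- \frac{2032826}{1189024} + \frac{2499118}{1064558}\right) + N = \left(- \frac{2032826}{1189024} + \frac{2499118}{1064558}\right) + 16 = \left(\left(-2032826\right) \frac{1}{1189024} + 2499118 \cdot \frac{1}{1064558}\right) + 16 = \left(- \frac{1016413}{594512} + \frac{1249559}{532279}\right) + 16 = \frac{201862524981}{316446252848} + 16 = \frac{5265002570549}{316446252848}$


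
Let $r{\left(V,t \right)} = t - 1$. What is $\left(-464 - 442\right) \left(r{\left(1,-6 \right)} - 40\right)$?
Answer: $42582$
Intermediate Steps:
$r{\left(V,t \right)} = -1 + t$ ($r{\left(V,t \right)} = t - 1 = -1 + t$)
$\left(-464 - 442\right) \left(r{\left(1,-6 \right)} - 40\right) = \left(-464 - 442\right) \left(\left(-1 - 6\right) - 40\right) = - 906 \left(-7 - 40\right) = \left(-906\right) \left(-47\right) = 42582$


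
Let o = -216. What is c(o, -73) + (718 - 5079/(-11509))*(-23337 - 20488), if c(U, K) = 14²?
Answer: -362366553561/11509 ≈ -3.1486e+7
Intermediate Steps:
c(U, K) = 196
c(o, -73) + (718 - 5079/(-11509))*(-23337 - 20488) = 196 + (718 - 5079/(-11509))*(-23337 - 20488) = 196 + (718 - 5079*(-1/11509))*(-43825) = 196 + (718 + 5079/11509)*(-43825) = 196 + (8268541/11509)*(-43825) = 196 - 362368809325/11509 = -362366553561/11509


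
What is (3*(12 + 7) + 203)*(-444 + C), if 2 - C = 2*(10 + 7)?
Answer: -123760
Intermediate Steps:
C = -32 (C = 2 - 2*(10 + 7) = 2 - 2*17 = 2 - 1*34 = 2 - 34 = -32)
(3*(12 + 7) + 203)*(-444 + C) = (3*(12 + 7) + 203)*(-444 - 32) = (3*19 + 203)*(-476) = (57 + 203)*(-476) = 260*(-476) = -123760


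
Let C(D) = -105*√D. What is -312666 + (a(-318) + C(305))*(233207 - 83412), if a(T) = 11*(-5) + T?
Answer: -56186201 - 15728475*√305 ≈ -3.3087e+8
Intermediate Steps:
a(T) = -55 + T
-312666 + (a(-318) + C(305))*(233207 - 83412) = -312666 + ((-55 - 318) - 105*√305)*(233207 - 83412) = -312666 + (-373 - 105*√305)*149795 = -312666 + (-55873535 - 15728475*√305) = -56186201 - 15728475*√305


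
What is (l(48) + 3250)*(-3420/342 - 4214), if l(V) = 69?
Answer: -14019456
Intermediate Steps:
(l(48) + 3250)*(-3420/342 - 4214) = (69 + 3250)*(-3420/342 - 4214) = 3319*(-3420*1/342 - 4214) = 3319*(-10 - 4214) = 3319*(-4224) = -14019456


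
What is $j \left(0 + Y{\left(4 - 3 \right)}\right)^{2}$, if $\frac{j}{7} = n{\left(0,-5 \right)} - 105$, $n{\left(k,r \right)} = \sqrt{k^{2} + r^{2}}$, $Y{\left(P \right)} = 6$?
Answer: $-25200$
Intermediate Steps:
$j = -700$ ($j = 7 \left(\sqrt{0^{2} + \left(-5\right)^{2}} - 105\right) = 7 \left(\sqrt{0 + 25} - 105\right) = 7 \left(\sqrt{25} - 105\right) = 7 \left(5 - 105\right) = 7 \left(-100\right) = -700$)
$j \left(0 + Y{\left(4 - 3 \right)}\right)^{2} = - 700 \left(0 + 6\right)^{2} = - 700 \cdot 6^{2} = \left(-700\right) 36 = -25200$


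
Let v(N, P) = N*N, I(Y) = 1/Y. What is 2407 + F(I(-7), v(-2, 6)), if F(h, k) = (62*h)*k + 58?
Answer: 17007/7 ≈ 2429.6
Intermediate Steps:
v(N, P) = N²
F(h, k) = 58 + 62*h*k (F(h, k) = 62*h*k + 58 = 58 + 62*h*k)
2407 + F(I(-7), v(-2, 6)) = 2407 + (58 + 62*(-2)²/(-7)) = 2407 + (58 + 62*(-⅐)*4) = 2407 + (58 - 248/7) = 2407 + 158/7 = 17007/7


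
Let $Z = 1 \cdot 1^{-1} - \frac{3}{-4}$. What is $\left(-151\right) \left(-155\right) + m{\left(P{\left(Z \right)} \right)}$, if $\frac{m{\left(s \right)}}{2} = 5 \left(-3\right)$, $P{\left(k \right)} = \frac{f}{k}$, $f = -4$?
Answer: $23375$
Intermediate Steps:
$Z = \frac{7}{4}$ ($Z = 1 \cdot 1 - - \frac{3}{4} = 1 + \frac{3}{4} = \frac{7}{4} \approx 1.75$)
$P{\left(k \right)} = - \frac{4}{k}$
$m{\left(s \right)} = -30$ ($m{\left(s \right)} = 2 \cdot 5 \left(-3\right) = 2 \left(-15\right) = -30$)
$\left(-151\right) \left(-155\right) + m{\left(P{\left(Z \right)} \right)} = \left(-151\right) \left(-155\right) - 30 = 23405 - 30 = 23375$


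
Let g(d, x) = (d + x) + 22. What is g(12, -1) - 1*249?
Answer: -216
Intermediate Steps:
g(d, x) = 22 + d + x
g(12, -1) - 1*249 = (22 + 12 - 1) - 1*249 = 33 - 249 = -216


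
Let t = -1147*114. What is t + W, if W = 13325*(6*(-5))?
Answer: -530508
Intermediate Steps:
W = -399750 (W = 13325*(-30) = -399750)
t = -130758
t + W = -130758 - 399750 = -530508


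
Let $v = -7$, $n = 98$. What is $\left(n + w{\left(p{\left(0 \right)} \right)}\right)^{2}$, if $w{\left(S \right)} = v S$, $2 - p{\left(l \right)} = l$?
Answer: $7056$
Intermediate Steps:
$p{\left(l \right)} = 2 - l$
$w{\left(S \right)} = - 7 S$
$\left(n + w{\left(p{\left(0 \right)} \right)}\right)^{2} = \left(98 - 7 \left(2 - 0\right)\right)^{2} = \left(98 - 7 \left(2 + 0\right)\right)^{2} = \left(98 - 14\right)^{2} = 84^{2} = 7056$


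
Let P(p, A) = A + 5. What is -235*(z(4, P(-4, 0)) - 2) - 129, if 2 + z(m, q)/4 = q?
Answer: -2479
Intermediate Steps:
P(p, A) = 5 + A
z(m, q) = -8 + 4*q
-235*(z(4, P(-4, 0)) - 2) - 129 = -235*((-8 + 4*(5 + 0)) - 2) - 129 = -235*((-8 + 4*5) - 2) - 129 = -235*((-8 + 20) - 2) - 129 = -235*(12 - 2) - 129 = -235*10 - 129 = -47*50 - 129 = -2350 - 129 = -2479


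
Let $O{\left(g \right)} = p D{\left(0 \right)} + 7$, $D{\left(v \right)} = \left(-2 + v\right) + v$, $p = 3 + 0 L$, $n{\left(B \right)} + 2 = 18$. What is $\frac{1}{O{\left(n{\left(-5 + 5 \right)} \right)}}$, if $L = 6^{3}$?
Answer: $1$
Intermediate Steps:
$n{\left(B \right)} = 16$ ($n{\left(B \right)} = -2 + 18 = 16$)
$L = 216$
$p = 3$ ($p = 3 + 0 \cdot 216 = 3 + 0 = 3$)
$D{\left(v \right)} = -2 + 2 v$
$O{\left(g \right)} = 1$ ($O{\left(g \right)} = 3 \left(-2 + 2 \cdot 0\right) + 7 = 3 \left(-2 + 0\right) + 7 = 3 \left(-2\right) + 7 = -6 + 7 = 1$)
$\frac{1}{O{\left(n{\left(-5 + 5 \right)} \right)}} = 1^{-1} = 1$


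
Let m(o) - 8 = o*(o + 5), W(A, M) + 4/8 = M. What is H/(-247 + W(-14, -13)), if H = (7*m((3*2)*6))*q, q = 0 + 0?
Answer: 0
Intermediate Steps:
W(A, M) = -½ + M
m(o) = 8 + o*(5 + o) (m(o) = 8 + o*(o + 5) = 8 + o*(5 + o))
q = 0
H = 0 (H = (7*(8 + ((3*2)*6)² + 5*((3*2)*6)))*0 = (7*(8 + (6*6)² + 5*(6*6)))*0 = (7*(8 + 36² + 5*36))*0 = (7*(8 + 1296 + 180))*0 = (7*1484)*0 = 10388*0 = 0)
H/(-247 + W(-14, -13)) = 0/(-247 + (-½ - 13)) = 0/(-247 - 27/2) = 0/(-521/2) = -2/521*0 = 0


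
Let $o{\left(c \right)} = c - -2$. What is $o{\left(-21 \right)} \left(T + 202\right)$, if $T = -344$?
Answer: $2698$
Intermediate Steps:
$o{\left(c \right)} = 2 + c$ ($o{\left(c \right)} = c + 2 = 2 + c$)
$o{\left(-21 \right)} \left(T + 202\right) = \left(2 - 21\right) \left(-344 + 202\right) = \left(-19\right) \left(-142\right) = 2698$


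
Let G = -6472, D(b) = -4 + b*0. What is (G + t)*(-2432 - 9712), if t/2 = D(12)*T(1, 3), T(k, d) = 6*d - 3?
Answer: 80053248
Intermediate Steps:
D(b) = -4 (D(b) = -4 + 0 = -4)
T(k, d) = -3 + 6*d
t = -120 (t = 2*(-4*(-3 + 6*3)) = 2*(-4*(-3 + 18)) = 2*(-4*15) = 2*(-60) = -120)
(G + t)*(-2432 - 9712) = (-6472 - 120)*(-2432 - 9712) = -6592*(-12144) = 80053248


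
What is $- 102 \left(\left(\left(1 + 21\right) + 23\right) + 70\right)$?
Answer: $-11730$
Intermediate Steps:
$- 102 \left(\left(\left(1 + 21\right) + 23\right) + 70\right) = - 102 \left(\left(22 + 23\right) + 70\right) = - 102 \left(45 + 70\right) = \left(-102\right) 115 = -11730$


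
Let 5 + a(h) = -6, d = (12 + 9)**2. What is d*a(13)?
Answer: -4851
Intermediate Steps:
d = 441 (d = 21**2 = 441)
a(h) = -11 (a(h) = -5 - 6 = -11)
d*a(13) = 441*(-11) = -4851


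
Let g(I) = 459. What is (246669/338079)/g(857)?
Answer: 82223/51726087 ≈ 0.0015896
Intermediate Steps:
(246669/338079)/g(857) = (246669/338079)/459 = (246669*(1/338079))*(1/459) = (82223/112693)*(1/459) = 82223/51726087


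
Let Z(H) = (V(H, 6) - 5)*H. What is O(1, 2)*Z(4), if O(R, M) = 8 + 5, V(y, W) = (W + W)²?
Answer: 7228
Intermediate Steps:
V(y, W) = 4*W² (V(y, W) = (2*W)² = 4*W²)
Z(H) = 139*H (Z(H) = (4*6² - 5)*H = (4*36 - 5)*H = (144 - 5)*H = 139*H)
O(R, M) = 13
O(1, 2)*Z(4) = 13*(139*4) = 13*556 = 7228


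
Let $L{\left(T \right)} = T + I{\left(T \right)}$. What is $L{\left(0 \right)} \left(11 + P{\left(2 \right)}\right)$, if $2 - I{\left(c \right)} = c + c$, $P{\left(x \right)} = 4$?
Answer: $30$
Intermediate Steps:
$I{\left(c \right)} = 2 - 2 c$ ($I{\left(c \right)} = 2 - \left(c + c\right) = 2 - 2 c$)
$L{\left(T \right)} = 2 - T$ ($L{\left(T \right)} = T - \left(-2 + 2 T\right) = 2 - T$)
$L{\left(0 \right)} \left(11 + P{\left(2 \right)}\right) = \left(2 - 0\right) \left(11 + 4\right) = \left(2 + 0\right) 15 = 2 \cdot 15 = 30$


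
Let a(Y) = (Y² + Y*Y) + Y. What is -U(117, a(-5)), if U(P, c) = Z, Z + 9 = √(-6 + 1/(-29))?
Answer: 9 - 5*I*√203/29 ≈ 9.0 - 2.4565*I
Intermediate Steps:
a(Y) = Y + 2*Y² (a(Y) = (Y² + Y²) + Y = 2*Y² + Y = Y + 2*Y²)
Z = -9 + 5*I*√203/29 (Z = -9 + √(-6 + 1/(-29)) = -9 + √(-6 - 1/29) = -9 + √(-175/29) = -9 + 5*I*√203/29 ≈ -9.0 + 2.4565*I)
U(P, c) = -9 + 5*I*√203/29
-U(117, a(-5)) = -(-9 + 5*I*√203/29) = 9 - 5*I*√203/29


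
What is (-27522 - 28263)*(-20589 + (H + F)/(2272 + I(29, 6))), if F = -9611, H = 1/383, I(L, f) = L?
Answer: 337469808517905/293761 ≈ 1.1488e+9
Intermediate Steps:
H = 1/383 ≈ 0.0026110
(-27522 - 28263)*(-20589 + (H + F)/(2272 + I(29, 6))) = (-27522 - 28263)*(-20589 + (1/383 - 9611)/(2272 + 29)) = -55785*(-20589 - 3681012/383/2301) = -55785*(-20589 - 3681012/383*1/2301) = -55785*(-20589 - 1227004/293761) = -55785*(-6049472233/293761) = 337469808517905/293761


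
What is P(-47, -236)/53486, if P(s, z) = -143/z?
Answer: 143/12622696 ≈ 1.1329e-5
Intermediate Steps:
P(-47, -236)/53486 = -143/(-236)/53486 = -143*(-1/236)*(1/53486) = (143/236)*(1/53486) = 143/12622696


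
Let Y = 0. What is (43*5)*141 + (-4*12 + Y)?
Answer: 30267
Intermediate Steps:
(43*5)*141 + (-4*12 + Y) = (43*5)*141 + (-4*12 + 0) = 215*141 + (-48 + 0) = 30315 - 48 = 30267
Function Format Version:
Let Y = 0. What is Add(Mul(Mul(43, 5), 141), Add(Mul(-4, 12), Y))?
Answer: 30267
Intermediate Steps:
Add(Mul(Mul(43, 5), 141), Add(Mul(-4, 12), Y)) = Add(Mul(Mul(43, 5), 141), Add(Mul(-4, 12), 0)) = Add(Mul(215, 141), Add(-48, 0)) = Add(30315, -48) = 30267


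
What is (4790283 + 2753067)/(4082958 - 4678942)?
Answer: -3771675/297992 ≈ -12.657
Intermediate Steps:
(4790283 + 2753067)/(4082958 - 4678942) = 7543350/(-595984) = 7543350*(-1/595984) = -3771675/297992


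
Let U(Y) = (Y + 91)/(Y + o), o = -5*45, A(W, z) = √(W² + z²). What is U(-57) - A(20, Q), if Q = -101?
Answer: -17/141 - √10601 ≈ -103.08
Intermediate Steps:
o = -225
U(Y) = (91 + Y)/(-225 + Y) (U(Y) = (Y + 91)/(Y - 225) = (91 + Y)/(-225 + Y))
U(-57) - A(20, Q) = (91 - 57)/(-225 - 57) - √(20² + (-101)²) = 34/(-282) - √(400 + 10201) = -1/282*34 - √10601 = -17/141 - √10601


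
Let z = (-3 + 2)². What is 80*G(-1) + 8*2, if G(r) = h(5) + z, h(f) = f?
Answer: 496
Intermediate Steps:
z = 1 (z = (-1)² = 1)
G(r) = 6 (G(r) = 5 + 1 = 6)
80*G(-1) + 8*2 = 80*6 + 8*2 = 480 + 16 = 496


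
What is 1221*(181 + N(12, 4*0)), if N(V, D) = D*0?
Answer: 221001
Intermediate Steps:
N(V, D) = 0
1221*(181 + N(12, 4*0)) = 1221*(181 + 0) = 1221*181 = 221001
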